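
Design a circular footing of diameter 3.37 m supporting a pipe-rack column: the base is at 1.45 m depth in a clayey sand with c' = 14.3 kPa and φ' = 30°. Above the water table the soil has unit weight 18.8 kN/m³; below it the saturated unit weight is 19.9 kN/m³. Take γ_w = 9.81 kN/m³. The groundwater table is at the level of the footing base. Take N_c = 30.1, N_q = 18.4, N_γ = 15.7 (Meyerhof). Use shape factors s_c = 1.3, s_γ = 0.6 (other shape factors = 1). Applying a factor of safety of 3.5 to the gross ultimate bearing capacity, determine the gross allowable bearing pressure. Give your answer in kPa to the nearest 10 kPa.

q_all ≈ 350 kPa

Effective surcharge at the founding depth q = γ·D_f = 18.8 × 1.45 = 27.26 kPa.
The water table coincides with the base, so in the self-weight term γ → γ' = 10.09 kN/m³.
q_ult = c·N_c·s_c + q·N_q + 0.5·γ·B·N_γ·s_γ
     = 14.3 × 30.1 × 1.3 + 27.26 × 18.4 + 0.5 × 10.09 × 3.37 × 15.7 × 0.6
     = 559.56 + 501.58 + 160.16 = 1221.3 kPa.
q_all = q_ult / FS = 1221.3 / 3.5 = 348.94 kPa.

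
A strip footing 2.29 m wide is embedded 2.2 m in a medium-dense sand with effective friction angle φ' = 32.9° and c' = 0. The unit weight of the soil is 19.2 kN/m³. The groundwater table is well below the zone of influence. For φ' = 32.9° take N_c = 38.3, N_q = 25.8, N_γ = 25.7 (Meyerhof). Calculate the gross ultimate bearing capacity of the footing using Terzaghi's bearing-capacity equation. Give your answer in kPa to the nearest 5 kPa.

q = γ·D_f = 19.2 × 2.2 = 42.24 kPa.
q·N_q = 42.24 × 25.8 = 1089.8 kPa
0.5·γ·B·N_γ = 0.5 × 19.2 × 2.29 × 25.7 = 564.99 kPa
q_ult = 1089.8 + 564.99 = 1654.8 kPa.

q_ult ≈ 1655 kPa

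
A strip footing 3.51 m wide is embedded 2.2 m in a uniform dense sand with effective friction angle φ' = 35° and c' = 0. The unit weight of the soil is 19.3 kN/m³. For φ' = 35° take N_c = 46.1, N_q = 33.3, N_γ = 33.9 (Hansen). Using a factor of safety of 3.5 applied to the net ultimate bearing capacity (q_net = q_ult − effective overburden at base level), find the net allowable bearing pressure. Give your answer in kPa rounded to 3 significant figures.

q_all(net) ≈ 720 kPa

Overburden at base level: q = 19.3 × 2.2 = 42.46 kPa.
Surcharge term q·N_q = 42.46 × 33.3 = 1413.9 kPa; self-weight term 0.5·γ·B·N_γ = 0.5 × 19.3 × 3.51 × 33.9 = 1148.2 kPa.
q_ult = 1413.9 + 1148.2 = 2562.2 kPa.
Net ultimate: q_net = 2562.2 − 42.46 = 2519.7 kPa.
q_all(net) = 2519.7 / 3.5 = 719.91 kPa.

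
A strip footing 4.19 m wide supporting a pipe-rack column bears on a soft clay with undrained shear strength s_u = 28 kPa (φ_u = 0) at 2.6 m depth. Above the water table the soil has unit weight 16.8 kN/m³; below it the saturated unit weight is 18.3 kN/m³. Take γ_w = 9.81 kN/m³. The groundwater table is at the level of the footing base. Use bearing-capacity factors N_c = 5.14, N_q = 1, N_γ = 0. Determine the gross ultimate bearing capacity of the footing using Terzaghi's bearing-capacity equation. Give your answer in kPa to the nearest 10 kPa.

Overburden at base level: q = 16.8 × 2.6 = 43.68 kPa.
Cohesion term c·N_c = 28 × 5.14 = 143.92 kPa; surcharge term q·N_q = 43.68 × 1 = 43.68 kPa.
q_ult = 143.92 + 43.68 = 187.6 kPa.

q_ult ≈ 190 kPa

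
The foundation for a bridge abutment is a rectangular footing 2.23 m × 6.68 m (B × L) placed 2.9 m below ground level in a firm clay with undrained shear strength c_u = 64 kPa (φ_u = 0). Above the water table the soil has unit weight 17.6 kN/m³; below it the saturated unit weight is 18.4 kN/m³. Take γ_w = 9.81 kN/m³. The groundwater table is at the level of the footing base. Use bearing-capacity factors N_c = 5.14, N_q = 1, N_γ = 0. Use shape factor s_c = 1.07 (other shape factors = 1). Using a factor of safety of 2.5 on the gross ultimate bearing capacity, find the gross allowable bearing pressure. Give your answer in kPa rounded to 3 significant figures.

q_all ≈ 161 kPa

q = γ·D_f = 17.6 × 2.9 = 51.04 kPa.
c·N_c·s_c = 64 × 5.14 × 1.07 = 351.99 kPa
q·N_q = 51.04 × 1 = 51.04 kPa
q_ult = 351.99 + 51.04 = 403.03 kPa.
q_all = 403.03 / 2.5 = 161.21 kPa.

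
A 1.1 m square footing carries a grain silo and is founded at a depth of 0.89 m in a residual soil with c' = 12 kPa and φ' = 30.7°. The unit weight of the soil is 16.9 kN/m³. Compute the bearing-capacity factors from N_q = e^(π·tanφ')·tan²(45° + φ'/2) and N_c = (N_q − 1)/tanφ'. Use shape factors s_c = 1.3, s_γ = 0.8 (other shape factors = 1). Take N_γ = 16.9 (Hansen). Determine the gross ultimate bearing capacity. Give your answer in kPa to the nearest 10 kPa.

tan30.7° = 0.5938, so N_q = e^(π×0.5938)·tan²(60.35°) = 6.458 × 3.086 = 19.93.
N_c = (19.93 − 1)/tan30.7° = 31.88.
q = γ·D_f = 16.9 × 0.89 = 15.041 kPa.
c·N_c·s_c = 12 × 31.883 × 1.3 = 497.38 kPa
q·N_q = 15.041 × 19.931 = 299.78 kPa
0.5·γ·B·N_γ·s_γ = 0.5 × 16.9 × 1.1 × 16.9 × 0.8 = 125.67 kPa
q_ult = 497.38 + 299.78 + 125.67 = 922.83 kPa.

q_ult ≈ 920 kPa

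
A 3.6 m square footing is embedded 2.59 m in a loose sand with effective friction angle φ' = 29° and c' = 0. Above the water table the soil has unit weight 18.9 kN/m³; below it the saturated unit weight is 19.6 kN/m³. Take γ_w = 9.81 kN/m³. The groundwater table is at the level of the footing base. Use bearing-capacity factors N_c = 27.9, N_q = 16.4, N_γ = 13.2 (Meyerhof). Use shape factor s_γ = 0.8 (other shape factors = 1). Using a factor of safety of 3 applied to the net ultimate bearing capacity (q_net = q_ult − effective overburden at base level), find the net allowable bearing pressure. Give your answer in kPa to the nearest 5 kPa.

q = γ·D_f = 18.9 × 2.59 = 48.951 kPa.
For the ½γBN_γ term take γ' = 19.6 − 9.81 = 9.79 kN/m³ (soil below base is submerged).
q·N_q = 48.951 × 16.4 = 802.8 kPa
0.5·γ·B·N_γ·s_γ = 0.5 × 9.79 × 3.6 × 13.2 × 0.8 = 186.09 kPa
q_ult = 802.8 + 186.09 = 988.88 kPa.
Net ultimate: q_net = 988.88 − 48.951 = 939.93 kPa.
q_all(net) = 939.93 / 3 = 313.31 kPa.

q_all(net) ≈ 315 kPa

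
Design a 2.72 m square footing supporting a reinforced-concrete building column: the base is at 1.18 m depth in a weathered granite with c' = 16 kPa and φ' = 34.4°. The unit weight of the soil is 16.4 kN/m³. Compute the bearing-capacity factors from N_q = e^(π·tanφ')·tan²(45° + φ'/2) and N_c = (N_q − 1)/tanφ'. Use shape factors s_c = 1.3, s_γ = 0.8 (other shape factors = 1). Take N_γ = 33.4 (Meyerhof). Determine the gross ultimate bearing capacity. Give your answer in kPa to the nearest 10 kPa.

q_ult ≈ 2100 kPa

tan34.4° = 0.6847, so N_q = e^(π×0.6847)·tan²(62.2°) = 8.594 × 3.597 = 30.92.
N_c = (30.92 − 1)/tan34.4° = 43.69.
q = γ·D_f = 16.4 × 1.18 = 19.352 kPa.
c·N_c·s_c = 16 × 43.692 × 1.3 = 908.79 kPa
q·N_q = 19.352 × 30.917 = 598.3 kPa
0.5·γ·B·N_γ·s_γ = 0.5 × 16.4 × 2.72 × 33.4 × 0.8 = 595.96 kPa
q_ult = 908.79 + 598.3 + 595.96 = 2103.1 kPa.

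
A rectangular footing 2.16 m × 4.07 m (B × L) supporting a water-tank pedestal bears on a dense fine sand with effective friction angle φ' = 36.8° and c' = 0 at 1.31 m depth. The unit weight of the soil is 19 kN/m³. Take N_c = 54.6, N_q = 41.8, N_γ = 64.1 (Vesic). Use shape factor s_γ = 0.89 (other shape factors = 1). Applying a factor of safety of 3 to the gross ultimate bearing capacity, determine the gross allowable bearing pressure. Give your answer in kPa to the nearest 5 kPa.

q_all ≈ 735 kPa

Effective surcharge at the founding depth q = γ·D_f = 19 × 1.31 = 24.89 kPa.
q_ult = q·N_q + 0.5·γ·B·N_γ·s_γ
     = 24.89 × 41.8 + 0.5 × 19 × 2.16 × 64.1 × 0.89
     = 1040.4 + 1170.6 = 2211 kPa.
q_all = q_ult / FS = 2211 / 3 = 737.02 kPa.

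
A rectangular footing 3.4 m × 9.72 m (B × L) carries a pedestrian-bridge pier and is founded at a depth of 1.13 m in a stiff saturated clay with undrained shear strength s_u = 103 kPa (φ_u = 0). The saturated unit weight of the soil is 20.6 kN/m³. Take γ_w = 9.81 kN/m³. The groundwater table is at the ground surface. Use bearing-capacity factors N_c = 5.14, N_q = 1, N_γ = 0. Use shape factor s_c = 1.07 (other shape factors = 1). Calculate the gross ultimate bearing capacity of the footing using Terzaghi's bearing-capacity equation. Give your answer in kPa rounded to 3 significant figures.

With the water table at the surface the whole profile is submerged: γ' = 20.6 − 9.81 = 10.79 kN/m³, so q = γ'·D_f = 12.193 kPa.
q_ult = c·N_c·s_c + q·N_q
     = 103 × 5.14 × 1.07 + 12.193 × 1
     = 566.48 + 12.193 = 578.67 kPa.

q_ult ≈ 579 kPa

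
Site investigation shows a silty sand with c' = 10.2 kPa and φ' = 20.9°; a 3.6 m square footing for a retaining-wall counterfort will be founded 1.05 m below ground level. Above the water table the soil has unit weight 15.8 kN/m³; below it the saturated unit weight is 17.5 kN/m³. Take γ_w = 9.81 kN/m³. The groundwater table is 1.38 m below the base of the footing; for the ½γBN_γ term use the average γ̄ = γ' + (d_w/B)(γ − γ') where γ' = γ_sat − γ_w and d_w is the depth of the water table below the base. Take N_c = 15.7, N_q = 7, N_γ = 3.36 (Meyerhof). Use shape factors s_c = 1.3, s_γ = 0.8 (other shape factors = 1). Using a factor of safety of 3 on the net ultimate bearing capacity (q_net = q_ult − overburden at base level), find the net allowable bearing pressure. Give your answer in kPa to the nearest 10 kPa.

q_all(net) ≈ 120 kPa

Overburden at base level: q = 15.8 × 1.05 = 16.59 kPa.
The water table is 1.38 m below the base (< B = 3.6 m), so the ½γBN_γ term uses γ̄ = γ' + (d_w/B)(γ − γ') = 7.69 + (1.38/3.6)(15.8 − 7.69) = 10.799 kN/m³.
Cohesion term c·N_c·s_c = 10.2 × 15.7 × 1.3 = 208.18 kPa; surcharge term q·N_q = 16.59 × 7 = 116.13 kPa; self-weight term 0.5·γ·B·N_γ·s_γ = 0.5 × 10.799 × 3.6 × 3.36 × 0.8 = 52.249 kPa.
q_ult = 208.18 + 116.13 + 52.249 = 376.56 kPa.
q_net = 376.56 − 16.59 = 359.97 kPa.
q_all(net) = 359.97 / 3 = 119.99 kPa.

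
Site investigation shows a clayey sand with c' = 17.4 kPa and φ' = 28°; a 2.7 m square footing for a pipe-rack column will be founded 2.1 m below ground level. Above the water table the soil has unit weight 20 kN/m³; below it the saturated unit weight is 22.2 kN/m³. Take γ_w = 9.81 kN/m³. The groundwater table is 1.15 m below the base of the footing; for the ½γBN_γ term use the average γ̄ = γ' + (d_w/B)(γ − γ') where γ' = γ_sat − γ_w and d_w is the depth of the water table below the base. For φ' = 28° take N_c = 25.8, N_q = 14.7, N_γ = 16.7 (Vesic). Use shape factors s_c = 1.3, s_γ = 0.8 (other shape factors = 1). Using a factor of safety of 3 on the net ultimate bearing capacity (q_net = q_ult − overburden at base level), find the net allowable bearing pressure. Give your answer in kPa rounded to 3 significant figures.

Overburden at base level: q = 20 × 2.1 = 42 kPa.
The water table is 1.15 m below the base (< B = 2.7 m), so the ½γBN_γ term uses γ̄ = γ' + (d_w/B)(γ − γ') = 12.39 + (1.15/2.7)(20 − 12.39) = 15.631 kN/m³.
Cohesion term c·N_c·s_c = 17.4 × 25.8 × 1.3 = 583.6 kPa; surcharge term q·N_q = 42 × 14.7 = 617.4 kPa; self-weight term 0.5·γ·B·N_γ·s_γ = 0.5 × 15.631 × 2.7 × 16.7 × 0.8 = 281.93 kPa.
q_ult = 583.6 + 617.4 + 281.93 = 1482.9 kPa.
q_net = 1482.9 − 42 = 1440.9 kPa.
q_all(net) = 1440.9 / 3 = 480.31 kPa.

q_all(net) ≈ 480 kPa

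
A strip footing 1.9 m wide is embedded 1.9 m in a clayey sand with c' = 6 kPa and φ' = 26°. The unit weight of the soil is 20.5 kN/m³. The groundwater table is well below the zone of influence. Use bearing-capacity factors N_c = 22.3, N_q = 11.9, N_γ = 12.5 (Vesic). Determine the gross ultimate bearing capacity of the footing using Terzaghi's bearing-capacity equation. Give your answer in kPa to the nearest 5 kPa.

q_ult ≈ 840 kPa

Effective surcharge at the founding depth q = γ·D_f = 20.5 × 1.9 = 38.95 kPa.
q_ult = c·N_c + q·N_q + 0.5·γ·B·N_γ
     = 6 × 22.3 + 38.95 × 11.9 + 0.5 × 20.5 × 1.9 × 12.5
     = 133.8 + 463.5 + 243.44 = 840.74 kPa.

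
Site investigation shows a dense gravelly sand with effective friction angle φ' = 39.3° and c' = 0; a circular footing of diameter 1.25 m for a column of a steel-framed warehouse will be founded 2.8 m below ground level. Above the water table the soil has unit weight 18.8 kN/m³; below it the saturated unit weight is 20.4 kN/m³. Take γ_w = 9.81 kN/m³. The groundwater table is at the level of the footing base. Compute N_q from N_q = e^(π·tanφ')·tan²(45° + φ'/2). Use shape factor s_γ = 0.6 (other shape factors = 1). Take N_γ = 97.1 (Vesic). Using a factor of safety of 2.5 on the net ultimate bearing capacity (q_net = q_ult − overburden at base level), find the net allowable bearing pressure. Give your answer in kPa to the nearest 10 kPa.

q_all(net) ≈ 1360 kPa

N_q = e^(π·tan39.3°)·tan²(64.65°) = 58.29.
Overburden at base level: q = 18.8 × 2.8 = 52.64 kPa.
Below the base the soil is submerged, so the ½γBN_γ term uses γ' = 20.4 − 9.81 = 10.59 kN/m³.
Surcharge term q·N_q = 52.64 × 58.291 = 3068.4 kPa; self-weight term 0.5·γ·B·N_γ·s_γ = 0.5 × 10.59 × 1.25 × 97.1 × 0.6 = 385.61 kPa.
q_ult = 3068.4 + 385.61 = 3454 kPa.
q_net = 3454 − 52.64 = 3401.4 kPa.
q_all(net) = 3401.4 / 2.5 = 1360.6 kPa.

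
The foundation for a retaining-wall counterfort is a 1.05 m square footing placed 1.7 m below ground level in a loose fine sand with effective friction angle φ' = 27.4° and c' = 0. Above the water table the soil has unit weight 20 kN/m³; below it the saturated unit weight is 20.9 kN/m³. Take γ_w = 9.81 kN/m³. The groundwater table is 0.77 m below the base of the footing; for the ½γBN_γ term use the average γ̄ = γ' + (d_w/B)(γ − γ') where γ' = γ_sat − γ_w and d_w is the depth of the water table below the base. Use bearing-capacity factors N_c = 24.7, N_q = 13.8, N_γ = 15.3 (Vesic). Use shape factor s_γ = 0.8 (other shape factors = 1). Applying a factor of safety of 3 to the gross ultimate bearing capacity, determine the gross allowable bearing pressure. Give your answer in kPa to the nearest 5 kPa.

q = γ·D_f = 20 × 1.7 = 34 kPa.
γ' = 11.09 kN/m³; averaging over the depth B below the base, γ̄ = γ' + (d_w/B)(γ − γ') = 17.624 kN/m³.
q·N_q = 34 × 13.8 = 469.2 kPa
0.5·γ·B·N_γ·s_γ = 0.5 × 17.624 × 1.05 × 15.3 × 0.8 = 113.25 kPa
q_ult = 469.2 + 113.25 = 582.45 kPa.
q_all = q_ult / FS = 582.45 / 3 = 194.15 kPa.

q_all ≈ 195 kPa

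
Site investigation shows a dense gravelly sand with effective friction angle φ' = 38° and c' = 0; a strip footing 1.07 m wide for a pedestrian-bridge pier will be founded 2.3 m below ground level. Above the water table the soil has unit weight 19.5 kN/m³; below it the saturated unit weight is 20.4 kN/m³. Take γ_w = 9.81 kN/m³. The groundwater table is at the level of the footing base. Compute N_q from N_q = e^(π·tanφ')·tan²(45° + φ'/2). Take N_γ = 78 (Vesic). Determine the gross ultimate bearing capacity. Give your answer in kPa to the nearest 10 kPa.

tan38° = 0.7813, so N_q = e^(π×0.7813)·tan²(64°) = 11.64 × 4.204 = 48.93.
Overburden at base level: q = 19.5 × 2.3 = 44.85 kPa.
Below the base the soil is submerged, so the ½γBN_γ term uses γ' = 20.4 − 9.81 = 10.59 kN/m³.
Surcharge term q·N_q = 44.85 × 48.933 = 2194.7 kPa; self-weight term 0.5·γ·B·N_γ = 0.5 × 10.59 × 1.07 × 78 = 441.92 kPa.
q_ult = 2194.7 + 441.92 = 2636.6 kPa.

q_ult ≈ 2640 kPa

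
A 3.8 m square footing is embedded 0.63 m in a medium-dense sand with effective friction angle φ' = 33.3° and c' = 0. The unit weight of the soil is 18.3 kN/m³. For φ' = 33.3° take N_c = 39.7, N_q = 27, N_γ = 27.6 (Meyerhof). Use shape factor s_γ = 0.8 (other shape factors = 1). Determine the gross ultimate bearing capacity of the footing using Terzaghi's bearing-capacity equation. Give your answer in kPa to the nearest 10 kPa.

q_ult ≈ 1080 kPa

Overburden at base level: q = 18.3 × 0.63 = 11.529 kPa.
Surcharge term q·N_q = 11.529 × 27 = 311.28 kPa; self-weight term 0.5·γ·B·N_γ·s_γ = 0.5 × 18.3 × 3.8 × 27.6 × 0.8 = 767.72 kPa.
q_ult = 311.28 + 767.72 = 1079 kPa.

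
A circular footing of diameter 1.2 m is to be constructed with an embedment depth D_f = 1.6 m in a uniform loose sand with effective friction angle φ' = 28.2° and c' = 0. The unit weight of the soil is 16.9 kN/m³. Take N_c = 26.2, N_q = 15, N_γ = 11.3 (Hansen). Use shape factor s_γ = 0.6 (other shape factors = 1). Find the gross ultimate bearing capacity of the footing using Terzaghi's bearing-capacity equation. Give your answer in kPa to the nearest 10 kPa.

q_ult ≈ 470 kPa

Effective surcharge at the founding depth q = γ·D_f = 16.9 × 1.6 = 27.04 kPa.
q_ult = q·N_q + 0.5·γ·B·N_γ·s_γ
     = 27.04 × 15 + 0.5 × 16.9 × 1.2 × 11.3 × 0.6
     = 405.6 + 68.749 = 474.35 kPa.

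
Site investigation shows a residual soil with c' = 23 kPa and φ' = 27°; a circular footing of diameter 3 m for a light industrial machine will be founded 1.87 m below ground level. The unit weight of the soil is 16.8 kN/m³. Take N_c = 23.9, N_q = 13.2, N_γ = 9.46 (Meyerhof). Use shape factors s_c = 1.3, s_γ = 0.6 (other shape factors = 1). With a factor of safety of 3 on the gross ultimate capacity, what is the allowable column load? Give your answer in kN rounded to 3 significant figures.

P_all ≈ 3000 kN

q = γ·D_f = 16.8 × 1.87 = 31.416 kPa.
c·N_c·s_c = 23 × 23.9 × 1.3 = 714.61 kPa
q·N_q = 31.416 × 13.2 = 414.69 kPa
0.5·γ·B·N_γ·s_γ = 0.5 × 16.8 × 3 × 9.46 × 0.6 = 143.04 kPa
q_ult = 714.61 + 414.69 + 143.04 = 1272.3 kPa.
Gross allowable pressure q_all = 1272.3 / 3 = 424.11 kPa.
Footing area = 7.0686 m², so allowable column load = 424.11 × 7.0686 = 2997.9 kN.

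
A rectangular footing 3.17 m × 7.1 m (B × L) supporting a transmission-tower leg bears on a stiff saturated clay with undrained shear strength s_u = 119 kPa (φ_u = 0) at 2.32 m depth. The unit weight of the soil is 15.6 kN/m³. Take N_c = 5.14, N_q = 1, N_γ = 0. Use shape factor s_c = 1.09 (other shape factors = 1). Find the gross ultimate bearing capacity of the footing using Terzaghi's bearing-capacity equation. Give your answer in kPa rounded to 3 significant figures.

q_ult ≈ 703 kPa

Overburden at base level: q = 15.6 × 2.32 = 36.192 kPa.
Cohesion term c·N_c·s_c = 119 × 5.14 × 1.09 = 666.71 kPa; surcharge term q·N_q = 36.192 × 1 = 36.192 kPa.
q_ult = 666.71 + 36.192 = 702.9 kPa.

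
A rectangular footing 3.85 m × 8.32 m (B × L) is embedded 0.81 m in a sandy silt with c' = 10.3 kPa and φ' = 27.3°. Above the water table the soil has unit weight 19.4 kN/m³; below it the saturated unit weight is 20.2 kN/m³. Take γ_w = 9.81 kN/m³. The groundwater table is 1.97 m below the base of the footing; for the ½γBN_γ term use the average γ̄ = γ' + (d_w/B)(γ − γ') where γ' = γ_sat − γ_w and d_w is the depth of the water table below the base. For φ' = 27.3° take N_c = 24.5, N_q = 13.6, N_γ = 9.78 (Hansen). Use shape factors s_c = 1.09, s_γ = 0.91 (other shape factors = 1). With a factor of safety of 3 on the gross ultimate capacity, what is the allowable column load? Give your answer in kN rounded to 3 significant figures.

P_all ≈ 7960 kN

Overburden at base level: q = 19.4 × 0.81 = 15.714 kPa.
The water table is 1.97 m below the base (< B = 3.85 m), so the ½γBN_γ term uses γ̄ = γ' + (d_w/B)(γ − γ') = 10.39 + (1.97/3.85)(19.4 − 10.39) = 15 kN/m³.
Cohesion term c·N_c·s_c = 10.3 × 24.5 × 1.09 = 275.06 kPa; surcharge term q·N_q = 15.714 × 13.6 = 213.71 kPa; self-weight term 0.5·γ·B·N_γ·s_γ = 0.5 × 15 × 3.85 × 9.78 × 0.91 = 256.99 kPa.
q_ult = 275.06 + 213.71 + 256.99 = 745.76 kPa.
Gross allowable pressure q_all = 745.76 / 3 = 248.59 kPa.
Footing area = 32.032 m², so allowable column load = 248.59 × 32.032 = 7962.7 kN.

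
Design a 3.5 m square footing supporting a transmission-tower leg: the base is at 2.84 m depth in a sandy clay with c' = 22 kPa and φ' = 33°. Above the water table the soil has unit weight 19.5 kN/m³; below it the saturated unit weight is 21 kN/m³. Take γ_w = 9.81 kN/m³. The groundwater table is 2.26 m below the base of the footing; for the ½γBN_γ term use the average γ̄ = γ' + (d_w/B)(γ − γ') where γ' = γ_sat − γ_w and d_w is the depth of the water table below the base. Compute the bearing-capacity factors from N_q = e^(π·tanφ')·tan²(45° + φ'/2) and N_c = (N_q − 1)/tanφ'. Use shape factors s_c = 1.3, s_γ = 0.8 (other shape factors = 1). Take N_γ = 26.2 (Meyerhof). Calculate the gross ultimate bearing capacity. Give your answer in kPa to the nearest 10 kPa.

tan33° = 0.6494, so N_q = e^(π×0.6494)·tan²(61.5°) = 7.692 × 3.392 = 26.09.
N_c = (26.09 − 1)/tan33° = 38.64.
q = γ·D_f = 19.5 × 2.84 = 55.38 kPa.
γ' = 11.19 kN/m³; averaging over the depth B below the base, γ̄ = γ' + (d_w/B)(γ − γ') = 16.556 kN/m³.
c·N_c·s_c = 22 × 38.638 × 1.3 = 1105.1 kPa
q·N_q = 55.38 × 26.092 = 1445 kPa
0.5·γ·B·N_γ·s_γ = 0.5 × 16.556 × 3.5 × 26.2 × 0.8 = 607.27 kPa
q_ult = 1105.1 + 1445 + 607.27 = 3157.3 kPa.

q_ult ≈ 3160 kPa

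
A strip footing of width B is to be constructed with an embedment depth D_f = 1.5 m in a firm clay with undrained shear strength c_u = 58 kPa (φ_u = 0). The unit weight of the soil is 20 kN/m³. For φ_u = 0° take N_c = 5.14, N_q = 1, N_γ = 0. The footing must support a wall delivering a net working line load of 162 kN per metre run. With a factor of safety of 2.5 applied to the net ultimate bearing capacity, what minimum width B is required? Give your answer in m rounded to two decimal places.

q = γ·D_f = 20 × 1.5 = 30 kPa.
c·N_c = 58 × 5.14 = 298.12 kPa
q·N_q = 30 × 1 = 30 kPa
q_ult = 298.12 + 30 = 328.12 kPa.
For φ = 0 the ½γBN_γ term vanishes, so q_ult is independent of B. q_net = 328.12 − 30 = 298.12 kPa; q_all(net) = 298.12/2.5 = 119.25 kPa.
Required width B = w / q_all(net) = 162 / 119.25 = 1.359 m.

B = 1.36 m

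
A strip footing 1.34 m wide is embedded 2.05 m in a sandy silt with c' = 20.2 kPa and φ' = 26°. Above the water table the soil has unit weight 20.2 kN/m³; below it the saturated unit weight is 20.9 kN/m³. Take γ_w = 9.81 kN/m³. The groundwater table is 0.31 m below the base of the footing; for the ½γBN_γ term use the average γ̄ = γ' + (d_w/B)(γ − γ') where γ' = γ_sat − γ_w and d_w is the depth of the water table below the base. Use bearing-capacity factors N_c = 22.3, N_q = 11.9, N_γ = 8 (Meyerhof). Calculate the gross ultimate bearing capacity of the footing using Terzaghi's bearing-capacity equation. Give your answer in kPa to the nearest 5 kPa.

Effective surcharge at the founding depth q = γ·D_f = 20.2 × 2.05 = 41.41 kPa.
With d_w = 0.31 m < B, γ̄ = 11.09 + (0.31/1.34) × (20.2 − 11.09) = 13.198 kN/m³.
q_ult = c·N_c + q·N_q + 0.5·γ·B·N_γ
     = 20.2 × 22.3 + 41.41 × 11.9 + 0.5 × 13.198 × 1.34 × 8
     = 450.46 + 492.78 + 70.739 = 1014 kPa.

q_ult ≈ 1015 kPa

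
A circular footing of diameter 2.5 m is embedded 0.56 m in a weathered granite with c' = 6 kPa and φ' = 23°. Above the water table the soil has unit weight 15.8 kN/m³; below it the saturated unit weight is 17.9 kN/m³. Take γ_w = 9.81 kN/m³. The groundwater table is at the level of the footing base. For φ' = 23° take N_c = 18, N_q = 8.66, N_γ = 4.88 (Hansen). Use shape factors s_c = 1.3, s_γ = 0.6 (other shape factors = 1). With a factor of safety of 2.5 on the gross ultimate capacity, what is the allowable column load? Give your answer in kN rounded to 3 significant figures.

q = γ·D_f = 15.8 × 0.56 = 8.848 kPa.
For the ½γBN_γ term take γ' = 17.9 − 9.81 = 8.09 kN/m³ (soil below base is submerged).
c·N_c·s_c = 6 × 18 × 1.3 = 140.4 kPa
q·N_q = 8.848 × 8.66 = 76.624 kPa
0.5·γ·B·N_γ·s_γ = 0.5 × 8.09 × 2.5 × 4.88 × 0.6 = 29.609 kPa
q_ult = 140.4 + 76.624 + 29.609 = 246.63 kPa.
Gross allowable pressure q_all = 246.63 / 2.5 = 98.653 kPa.
Footing area = 4.9087 m², so allowable column load = 98.653 × 4.9087 = 484.26 kN.

P_all ≈ 484 kN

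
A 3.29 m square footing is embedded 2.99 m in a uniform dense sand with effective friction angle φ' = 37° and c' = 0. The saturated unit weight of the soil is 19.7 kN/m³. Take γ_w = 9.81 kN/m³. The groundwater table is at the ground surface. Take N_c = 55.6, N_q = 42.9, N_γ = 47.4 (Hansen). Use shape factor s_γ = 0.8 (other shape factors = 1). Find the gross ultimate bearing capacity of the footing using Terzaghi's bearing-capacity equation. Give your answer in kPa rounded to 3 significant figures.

γ' = 19.7 − 9.81 = 9.89 kN/m³ (submerged throughout). q = 9.89 × 2.99 = 29.571 kPa; the same γ' applies in the ½γBN_γ term.
q·N_q = 29.571 × 42.9 = 1268.6 kPa
0.5·γ·B·N_γ·s_γ = 0.5 × 9.89 × 3.29 × 47.4 × 0.8 = 616.92 kPa
q_ult = 1268.6 + 616.92 = 1885.5 kPa.

q_ult ≈ 1890 kPa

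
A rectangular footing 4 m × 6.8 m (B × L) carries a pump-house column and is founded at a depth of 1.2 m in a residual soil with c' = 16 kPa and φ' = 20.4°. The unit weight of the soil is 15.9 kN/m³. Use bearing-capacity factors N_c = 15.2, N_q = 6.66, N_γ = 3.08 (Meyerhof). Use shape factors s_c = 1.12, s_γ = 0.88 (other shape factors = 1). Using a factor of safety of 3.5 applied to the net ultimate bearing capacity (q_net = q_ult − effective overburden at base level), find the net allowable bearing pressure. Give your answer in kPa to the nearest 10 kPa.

q = γ·D_f = 15.9 × 1.2 = 19.08 kPa.
c·N_c·s_c = 16 × 15.2 × 1.12 = 272.38 kPa
q·N_q = 19.08 × 6.66 = 127.07 kPa
0.5·γ·B·N_γ·s_γ = 0.5 × 15.9 × 4 × 3.08 × 0.88 = 86.191 kPa
q_ult = 272.38 + 127.07 + 86.191 = 485.65 kPa.
Net ultimate: q_net = 485.65 − 19.08 = 466.57 kPa.
q_all(net) = 466.57 / 3.5 = 133.31 kPa.

q_all(net) ≈ 130 kPa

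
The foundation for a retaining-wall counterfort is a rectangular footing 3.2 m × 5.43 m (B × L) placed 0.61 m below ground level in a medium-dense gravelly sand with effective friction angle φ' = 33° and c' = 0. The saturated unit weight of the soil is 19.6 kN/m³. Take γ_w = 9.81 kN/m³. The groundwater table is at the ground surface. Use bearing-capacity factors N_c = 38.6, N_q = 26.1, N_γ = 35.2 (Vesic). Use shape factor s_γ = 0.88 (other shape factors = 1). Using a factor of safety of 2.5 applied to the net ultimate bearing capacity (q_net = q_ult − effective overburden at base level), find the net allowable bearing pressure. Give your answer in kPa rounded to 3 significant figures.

q_all(net) ≈ 254 kPa

γ' = 19.6 − 9.81 = 9.79 kN/m³ (submerged throughout). q = 9.79 × 0.61 = 5.9719 kPa; the same γ' applies in the ½γBN_γ term.
q·N_q = 5.9719 × 26.1 = 155.87 kPa
0.5·γ·B·N_γ·s_γ = 0.5 × 9.79 × 3.2 × 35.2 × 0.88 = 485.21 kPa
q_ult = 155.87 + 485.21 = 641.07 kPa.
Net ultimate: q_net = 641.07 − 5.9719 = 635.1 kPa.
q_all(net) = 635.1 / 2.5 = 254.04 kPa.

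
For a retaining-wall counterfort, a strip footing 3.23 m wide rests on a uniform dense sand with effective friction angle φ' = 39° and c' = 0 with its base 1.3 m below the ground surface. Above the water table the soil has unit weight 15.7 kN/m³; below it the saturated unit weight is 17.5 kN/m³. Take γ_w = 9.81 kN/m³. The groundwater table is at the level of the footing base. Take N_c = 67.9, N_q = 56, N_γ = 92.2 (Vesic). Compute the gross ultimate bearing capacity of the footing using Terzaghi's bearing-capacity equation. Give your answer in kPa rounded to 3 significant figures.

q_ult ≈ 2290 kPa

Effective surcharge at the founding depth q = γ·D_f = 15.7 × 1.3 = 20.41 kPa.
The water table coincides with the base, so in the self-weight term γ → γ' = 7.69 kN/m³.
q_ult = q·N_q + 0.5·γ·B·N_γ
     = 20.41 × 56 + 0.5 × 7.69 × 3.23 × 92.2
     = 1143 + 1145.1 = 2288 kPa.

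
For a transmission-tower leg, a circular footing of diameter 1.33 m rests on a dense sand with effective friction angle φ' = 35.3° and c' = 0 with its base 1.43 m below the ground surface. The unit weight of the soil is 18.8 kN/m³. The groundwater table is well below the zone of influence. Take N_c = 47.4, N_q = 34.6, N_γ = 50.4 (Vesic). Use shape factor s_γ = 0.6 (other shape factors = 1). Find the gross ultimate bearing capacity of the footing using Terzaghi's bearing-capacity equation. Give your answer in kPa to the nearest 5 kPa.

Overburden at base level: q = 18.8 × 1.43 = 26.884 kPa.
Surcharge term q·N_q = 26.884 × 34.6 = 930.19 kPa; self-weight term 0.5·γ·B·N_γ·s_γ = 0.5 × 18.8 × 1.33 × 50.4 × 0.6 = 378.06 kPa.
q_ult = 930.19 + 378.06 = 1308.2 kPa.

q_ult ≈ 1310 kPa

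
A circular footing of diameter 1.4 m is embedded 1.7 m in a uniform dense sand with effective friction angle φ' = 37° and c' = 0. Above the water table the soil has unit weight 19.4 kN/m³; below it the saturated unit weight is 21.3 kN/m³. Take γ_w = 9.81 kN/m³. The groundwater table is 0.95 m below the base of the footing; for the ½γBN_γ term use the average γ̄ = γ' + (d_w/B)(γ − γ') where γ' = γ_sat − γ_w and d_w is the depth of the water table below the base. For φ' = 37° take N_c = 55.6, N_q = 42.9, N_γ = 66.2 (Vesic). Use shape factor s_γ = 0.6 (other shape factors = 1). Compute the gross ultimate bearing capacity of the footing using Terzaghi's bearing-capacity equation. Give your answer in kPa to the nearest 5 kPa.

q = γ·D_f = 19.4 × 1.7 = 32.98 kPa.
γ' = 11.49 kN/m³; averaging over the depth B below the base, γ̄ = γ' + (d_w/B)(γ − γ') = 16.857 kN/m³.
q·N_q = 32.98 × 42.9 = 1414.8 kPa
0.5·γ·B·N_γ·s_γ = 0.5 × 16.857 × 1.4 × 66.2 × 0.6 = 468.71 kPa
q_ult = 1414.8 + 468.71 = 1883.5 kPa.

q_ult ≈ 1885 kPa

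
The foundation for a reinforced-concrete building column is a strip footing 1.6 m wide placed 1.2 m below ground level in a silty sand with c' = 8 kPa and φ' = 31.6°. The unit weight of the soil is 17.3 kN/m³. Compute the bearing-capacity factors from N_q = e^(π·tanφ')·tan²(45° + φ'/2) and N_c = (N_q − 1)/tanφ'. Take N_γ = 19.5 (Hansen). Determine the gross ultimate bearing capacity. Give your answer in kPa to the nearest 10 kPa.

q_ult ≈ 1000 kPa

tan31.6° = 0.6152, so N_q = e^(π×0.6152)·tan²(60.8°) = 6.908 × 3.202 = 22.12.
N_c = (22.12 − 1)/tan31.6° = 34.33.
Overburden at base level: q = 17.3 × 1.2 = 20.76 kPa.
Cohesion term c·N_c = 8 × 34.326 = 274.6 kPa; surcharge term q·N_q = 20.76 × 22.117 = 459.15 kPa; self-weight term 0.5·γ·B·N_γ = 0.5 × 17.3 × 1.6 × 19.5 = 269.88 kPa.
q_ult = 274.6 + 459.15 + 269.88 = 1003.6 kPa.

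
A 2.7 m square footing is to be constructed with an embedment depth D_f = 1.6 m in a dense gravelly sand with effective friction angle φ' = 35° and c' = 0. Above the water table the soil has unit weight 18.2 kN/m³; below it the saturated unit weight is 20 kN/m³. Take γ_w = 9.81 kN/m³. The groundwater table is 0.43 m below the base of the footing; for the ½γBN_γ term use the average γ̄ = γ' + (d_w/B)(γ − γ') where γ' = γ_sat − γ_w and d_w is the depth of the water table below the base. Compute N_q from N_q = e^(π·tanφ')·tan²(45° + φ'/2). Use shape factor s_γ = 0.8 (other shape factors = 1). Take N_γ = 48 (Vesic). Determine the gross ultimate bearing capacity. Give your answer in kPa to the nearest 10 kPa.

q_ult ≈ 1560 kPa

tan35° = 0.7002, so N_q = e^(π×0.7002)·tan²(62.5°) = 9.023 × 3.69 = 33.3.
Overburden at base level: q = 18.2 × 1.6 = 29.12 kPa.
The water table is 0.43 m below the base (< B = 2.7 m), so the ½γBN_γ term uses γ̄ = γ' + (d_w/B)(γ − γ') = 10.19 + (0.43/2.7)(18.2 − 10.19) = 11.466 kN/m³.
Surcharge term q·N_q = 29.12 × 33.296 = 969.58 kPa; self-weight term 0.5·γ·B·N_γ·s_γ = 0.5 × 11.466 × 2.7 × 48 × 0.8 = 594.38 kPa.
q_ult = 969.58 + 594.38 = 1564 kPa.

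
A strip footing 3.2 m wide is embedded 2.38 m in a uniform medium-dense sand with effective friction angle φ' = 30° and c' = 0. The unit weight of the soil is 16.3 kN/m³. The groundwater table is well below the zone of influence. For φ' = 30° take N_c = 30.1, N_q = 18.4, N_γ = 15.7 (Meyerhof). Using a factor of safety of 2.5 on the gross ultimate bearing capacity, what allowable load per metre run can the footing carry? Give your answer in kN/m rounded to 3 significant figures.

Effective surcharge at the founding depth q = γ·D_f = 16.3 × 2.38 = 38.794 kPa.
q_ult = q·N_q + 0.5·γ·B·N_γ
     = 38.794 × 18.4 + 0.5 × 16.3 × 3.2 × 15.7
     = 713.81 + 409.46 = 1123.3 kPa.
Gross allowable pressure q_all = 1123.3 / 2.5 = 449.31 kPa.
Allowable wall load = q_all × B = 449.31 × 3.2 = 1437.8 kN per metre run.

≈ 1440 kN/m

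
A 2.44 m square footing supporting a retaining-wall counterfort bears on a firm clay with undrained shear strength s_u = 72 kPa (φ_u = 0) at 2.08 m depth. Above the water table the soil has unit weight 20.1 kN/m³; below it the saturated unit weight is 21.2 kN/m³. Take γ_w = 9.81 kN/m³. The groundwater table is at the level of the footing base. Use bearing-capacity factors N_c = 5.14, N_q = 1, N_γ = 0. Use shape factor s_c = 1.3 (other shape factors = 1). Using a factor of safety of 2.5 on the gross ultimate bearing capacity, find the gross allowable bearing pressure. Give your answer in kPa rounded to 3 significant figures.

Overburden at base level: q = 20.1 × 2.08 = 41.808 kPa.
Cohesion term c·N_c·s_c = 72 × 5.14 × 1.3 = 481.1 kPa; surcharge term q·N_q = 41.808 × 1 = 41.808 kPa.
q_ult = 481.1 + 41.808 = 522.91 kPa.
q_all = 522.91 / 2.5 = 209.16 kPa.

q_all ≈ 209 kPa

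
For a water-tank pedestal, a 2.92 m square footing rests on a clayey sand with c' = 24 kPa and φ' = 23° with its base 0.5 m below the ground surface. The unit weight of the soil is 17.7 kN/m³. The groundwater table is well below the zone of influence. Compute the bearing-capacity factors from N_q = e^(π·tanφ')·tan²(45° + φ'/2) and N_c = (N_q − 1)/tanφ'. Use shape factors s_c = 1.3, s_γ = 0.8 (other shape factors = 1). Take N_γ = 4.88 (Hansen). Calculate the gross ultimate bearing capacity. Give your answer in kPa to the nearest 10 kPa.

q_ult ≈ 740 kPa

tan23° = 0.4245, so N_q = e^(π×0.4245)·tan²(56.5°) = 3.794 × 2.283 = 8.66.
N_c = (8.66 − 1)/tan23° = 18.05.
Overburden at base level: q = 17.7 × 0.5 = 8.85 kPa.
Cohesion term c·N_c·s_c = 24 × 18.049 × 1.3 = 563.12 kPa; surcharge term q·N_q = 8.85 × 8.6612 = 76.652 kPa; self-weight term 0.5·γ·B·N_γ·s_γ = 0.5 × 17.7 × 2.92 × 4.88 × 0.8 = 100.89 kPa.
q_ult = 563.12 + 76.652 + 100.89 = 740.66 kPa.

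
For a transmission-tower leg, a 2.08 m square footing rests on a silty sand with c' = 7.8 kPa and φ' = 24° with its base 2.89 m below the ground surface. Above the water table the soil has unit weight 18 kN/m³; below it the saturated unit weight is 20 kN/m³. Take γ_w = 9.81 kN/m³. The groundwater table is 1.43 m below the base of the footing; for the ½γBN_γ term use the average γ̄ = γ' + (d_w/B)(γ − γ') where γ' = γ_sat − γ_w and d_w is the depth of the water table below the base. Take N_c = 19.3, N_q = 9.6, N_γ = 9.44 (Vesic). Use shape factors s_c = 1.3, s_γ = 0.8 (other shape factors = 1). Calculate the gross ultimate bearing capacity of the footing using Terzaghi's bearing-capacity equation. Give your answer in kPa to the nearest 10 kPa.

q = γ·D_f = 18 × 2.89 = 52.02 kPa.
γ' = 10.19 kN/m³; averaging over the depth B below the base, γ̄ = γ' + (d_w/B)(γ − γ') = 15.559 kN/m³.
c·N_c·s_c = 7.8 × 19.3 × 1.3 = 195.7 kPa
q·N_q = 52.02 × 9.6 = 499.39 kPa
0.5·γ·B·N_γ·s_γ = 0.5 × 15.559 × 2.08 × 9.44 × 0.8 = 122.2 kPa
q_ult = 195.7 + 499.39 + 122.2 = 817.3 kPa.

q_ult ≈ 820 kPa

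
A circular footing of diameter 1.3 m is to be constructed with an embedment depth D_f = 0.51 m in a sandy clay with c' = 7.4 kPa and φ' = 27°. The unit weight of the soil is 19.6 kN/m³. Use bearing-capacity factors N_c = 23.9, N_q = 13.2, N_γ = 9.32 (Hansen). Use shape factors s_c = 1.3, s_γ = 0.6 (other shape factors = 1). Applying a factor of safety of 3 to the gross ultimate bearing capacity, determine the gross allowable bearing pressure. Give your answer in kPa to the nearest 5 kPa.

q = γ·D_f = 19.6 × 0.51 = 9.996 kPa.
c·N_c·s_c = 7.4 × 23.9 × 1.3 = 229.92 kPa
q·N_q = 9.996 × 13.2 = 131.95 kPa
0.5·γ·B·N_γ·s_γ = 0.5 × 19.6 × 1.3 × 9.32 × 0.6 = 71.242 kPa
q_ult = 229.92 + 131.95 + 71.242 = 433.11 kPa.
q_all = q_ult / FS = 433.11 / 3 = 144.37 kPa.

q_all ≈ 145 kPa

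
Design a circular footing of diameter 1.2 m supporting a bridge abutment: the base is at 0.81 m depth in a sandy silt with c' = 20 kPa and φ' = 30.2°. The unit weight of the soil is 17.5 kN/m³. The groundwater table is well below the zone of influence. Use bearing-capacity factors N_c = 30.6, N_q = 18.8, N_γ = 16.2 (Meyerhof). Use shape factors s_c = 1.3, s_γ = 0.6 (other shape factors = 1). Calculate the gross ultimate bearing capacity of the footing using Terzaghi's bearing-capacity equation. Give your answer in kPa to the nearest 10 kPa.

q_ult ≈ 1160 kPa

q = γ·D_f = 17.5 × 0.81 = 14.175 kPa.
c·N_c·s_c = 20 × 30.6 × 1.3 = 795.6 kPa
q·N_q = 14.175 × 18.8 = 266.49 kPa
0.5·γ·B·N_γ·s_γ = 0.5 × 17.5 × 1.2 × 16.2 × 0.6 = 102.06 kPa
q_ult = 795.6 + 266.49 + 102.06 = 1164.2 kPa.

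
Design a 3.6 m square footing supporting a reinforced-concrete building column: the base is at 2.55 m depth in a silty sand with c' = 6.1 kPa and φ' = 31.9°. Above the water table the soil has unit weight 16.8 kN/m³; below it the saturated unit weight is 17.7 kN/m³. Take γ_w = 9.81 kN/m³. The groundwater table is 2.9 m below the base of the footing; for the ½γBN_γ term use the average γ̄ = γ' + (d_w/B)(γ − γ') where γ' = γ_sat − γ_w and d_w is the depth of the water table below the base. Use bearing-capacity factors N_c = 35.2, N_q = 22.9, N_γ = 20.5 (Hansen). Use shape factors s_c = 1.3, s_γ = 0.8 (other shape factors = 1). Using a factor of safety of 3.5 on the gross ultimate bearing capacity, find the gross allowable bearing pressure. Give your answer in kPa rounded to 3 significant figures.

q_all ≈ 487 kPa

Overburden at base level: q = 16.8 × 2.55 = 42.84 kPa.
The water table is 2.9 m below the base (< B = 3.6 m), so the ½γBN_γ term uses γ̄ = γ' + (d_w/B)(γ − γ') = 7.89 + (2.9/3.6)(16.8 − 7.89) = 15.067 kN/m³.
Cohesion term c·N_c·s_c = 6.1 × 35.2 × 1.3 = 279.14 kPa; surcharge term q·N_q = 42.84 × 22.9 = 981.04 kPa; self-weight term 0.5·γ·B·N_γ·s_γ = 0.5 × 15.067 × 3.6 × 20.5 × 0.8 = 444.79 kPa.
q_ult = 279.14 + 981.04 + 444.79 = 1705 kPa.
q_all = 1705 / 3.5 = 487.13 kPa.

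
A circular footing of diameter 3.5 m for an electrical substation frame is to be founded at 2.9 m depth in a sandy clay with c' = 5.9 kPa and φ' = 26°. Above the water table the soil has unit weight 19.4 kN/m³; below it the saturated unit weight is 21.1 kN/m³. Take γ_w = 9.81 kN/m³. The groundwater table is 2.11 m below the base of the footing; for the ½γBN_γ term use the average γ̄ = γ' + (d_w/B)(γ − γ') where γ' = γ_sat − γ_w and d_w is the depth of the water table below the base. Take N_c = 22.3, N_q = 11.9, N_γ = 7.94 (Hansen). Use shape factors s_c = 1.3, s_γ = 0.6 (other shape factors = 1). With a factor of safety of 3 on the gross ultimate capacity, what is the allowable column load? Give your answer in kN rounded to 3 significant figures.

q = γ·D_f = 19.4 × 2.9 = 56.26 kPa.
γ' = 11.29 kN/m³; averaging over the depth B below the base, γ̄ = γ' + (d_w/B)(γ − γ') = 16.179 kN/m³.
c·N_c·s_c = 5.9 × 22.3 × 1.3 = 171.04 kPa
q·N_q = 56.26 × 11.9 = 669.49 kPa
0.5·γ·B·N_γ·s_γ = 0.5 × 16.179 × 3.5 × 7.94 × 0.6 = 134.89 kPa
q_ult = 171.04 + 669.49 + 134.89 = 975.42 kPa.
Gross allowable pressure q_all = 975.42 / 3 = 325.14 kPa.
Footing area = 9.6211 m², so allowable column load = 325.14 × 9.6211 = 3128.2 kN.

P_all ≈ 3130 kN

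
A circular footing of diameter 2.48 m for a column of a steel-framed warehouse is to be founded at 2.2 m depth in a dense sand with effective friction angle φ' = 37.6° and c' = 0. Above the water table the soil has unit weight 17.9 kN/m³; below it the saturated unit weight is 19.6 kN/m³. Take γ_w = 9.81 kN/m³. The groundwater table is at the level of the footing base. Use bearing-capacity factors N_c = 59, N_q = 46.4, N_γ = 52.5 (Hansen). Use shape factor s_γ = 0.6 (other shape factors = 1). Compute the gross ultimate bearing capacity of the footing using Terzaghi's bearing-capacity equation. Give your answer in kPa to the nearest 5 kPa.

q_ult ≈ 2210 kPa

Overburden at base level: q = 17.9 × 2.2 = 39.38 kPa.
Below the base the soil is submerged, so the ½γBN_γ term uses γ' = 19.6 − 9.81 = 9.79 kN/m³.
Surcharge term q·N_q = 39.38 × 46.4 = 1827.2 kPa; self-weight term 0.5·γ·B·N_γ·s_γ = 0.5 × 9.79 × 2.48 × 52.5 × 0.6 = 382.4 kPa.
q_ult = 1827.2 + 382.4 = 2209.6 kPa.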